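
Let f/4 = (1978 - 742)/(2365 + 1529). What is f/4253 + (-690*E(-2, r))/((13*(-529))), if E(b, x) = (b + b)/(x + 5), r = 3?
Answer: -41156579/825298903 ≈ -0.049869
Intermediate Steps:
f = 824/649 (f = 4*((1978 - 742)/(2365 + 1529)) = 4*(1236/3894) = 4*(1236*(1/3894)) = 4*(206/649) = 824/649 ≈ 1.2696)
E(b, x) = 2*b/(5 + x) (E(b, x) = (2*b)/(5 + x) = 2*b/(5 + x))
f/4253 + (-690*E(-2, r))/((13*(-529))) = (824/649)/4253 + (-1380*(-2)/(5 + 3))/((13*(-529))) = (824/649)*(1/4253) - 1380*(-2)/8/(-6877) = 824/2760197 - 1380*(-2)/8*(-1/6877) = 824/2760197 - 690*(-½)*(-1/6877) = 824/2760197 + 345*(-1/6877) = 824/2760197 - 15/299 = -41156579/825298903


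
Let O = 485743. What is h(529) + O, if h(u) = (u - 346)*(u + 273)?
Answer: 632509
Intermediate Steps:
h(u) = (-346 + u)*(273 + u)
h(529) + O = (-94458 + 529**2 - 73*529) + 485743 = (-94458 + 279841 - 38617) + 485743 = 146766 + 485743 = 632509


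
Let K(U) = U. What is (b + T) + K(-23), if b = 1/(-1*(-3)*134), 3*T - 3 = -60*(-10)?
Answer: 71557/402 ≈ 178.00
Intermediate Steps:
T = 201 (T = 1 + (-60*(-10))/3 = 1 + (⅓)*600 = 1 + 200 = 201)
b = 1/402 (b = 1/(3*134) = 1/402 ≈ 0.0024876)
(b + T) + K(-23) = (1/402 + 201) - 23 = 80803/402 - 23 = 71557/402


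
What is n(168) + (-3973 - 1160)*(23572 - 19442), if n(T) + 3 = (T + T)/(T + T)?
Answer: -21199292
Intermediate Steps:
n(T) = -2 (n(T) = -3 + (T + T)/(T + T) = -3 + (2*T)/((2*T)) = -3 + (2*T)*(1/(2*T)) = -3 + 1 = -2)
n(168) + (-3973 - 1160)*(23572 - 19442) = -2 + (-3973 - 1160)*(23572 - 19442) = -2 - 5133*4130 = -2 - 21199290 = -21199292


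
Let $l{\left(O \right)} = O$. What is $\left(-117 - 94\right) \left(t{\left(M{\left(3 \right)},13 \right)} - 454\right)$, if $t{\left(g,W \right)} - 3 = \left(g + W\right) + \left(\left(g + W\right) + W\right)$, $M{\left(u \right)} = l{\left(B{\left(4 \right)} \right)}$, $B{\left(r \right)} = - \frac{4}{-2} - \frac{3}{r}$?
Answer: $\frac{172809}{2} \approx 86405.0$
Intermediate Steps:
$B{\left(r \right)} = 2 - \frac{3}{r}$ ($B{\left(r \right)} = \left(-4\right) \left(- \frac{1}{2}\right) - \frac{3}{r} = 2 - \frac{3}{r}$)
$M{\left(u \right)} = \frac{5}{4}$ ($M{\left(u \right)} = 2 - \frac{3}{4} = \frac{5}{4}$)
$t{\left(g,W \right)} = 3 + 2 g + 3 W$ ($t{\left(g,W \right)} = 3 + \left(\left(g + W\right) + \left(\left(g + W\right) + W\right)\right) = 3 + \left(\left(W + g\right) + \left(\left(W + g\right) + W\right)\right) = 3 + \left(\left(W + g\right) + \left(g + 2 W\right)\right) = 3 + \left(2 g + 3 W\right) = 3 + 2 g + 3 W$)
$\left(-117 - 94\right) \left(t{\left(M{\left(3 \right)},13 \right)} - 454\right) = \left(-117 - 94\right) \left(\left(3 + 2 \cdot \frac{5}{4} + 3 \cdot 13\right) - 454\right) = - 211 \left(\left(3 + \frac{5}{2} + 39\right) - 454\right) = - 211 \left(\frac{89}{2} - 454\right) = \left(-211\right) \left(- \frac{819}{2}\right) = \frac{172809}{2}$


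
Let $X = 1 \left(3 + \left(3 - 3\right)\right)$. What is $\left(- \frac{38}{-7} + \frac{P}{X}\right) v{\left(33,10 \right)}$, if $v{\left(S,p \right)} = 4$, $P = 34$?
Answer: $\frac{1408}{21} \approx 67.048$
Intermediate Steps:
$X = 3$ ($X = 1 \left(3 + \left(3 - 3\right)\right) = 1 \left(3 + 0\right) = 1 \cdot 3 = 3$)
$\left(- \frac{38}{-7} + \frac{P}{X}\right) v{\left(33,10 \right)} = \left(- \frac{38}{-7} + \frac{34}{3}\right) 4 = \left(\left(-38\right) \left(- \frac{1}{7}\right) + 34 \cdot \frac{1}{3}\right) 4 = \left(\frac{38}{7} + \frac{34}{3}\right) 4 = \frac{352}{21} \cdot 4 = \frac{1408}{21}$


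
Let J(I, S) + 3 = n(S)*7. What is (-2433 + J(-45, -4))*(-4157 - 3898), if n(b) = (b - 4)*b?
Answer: 17817660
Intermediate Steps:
n(b) = b*(-4 + b) (n(b) = (-4 + b)*b = b*(-4 + b))
J(I, S) = -3 + 7*S*(-4 + S) (J(I, S) = -3 + (S*(-4 + S))*7 = -3 + 7*S*(-4 + S))
(-2433 + J(-45, -4))*(-4157 - 3898) = (-2433 + (-3 + 7*(-4)*(-4 - 4)))*(-4157 - 3898) = (-2433 + (-3 + 7*(-4)*(-8)))*(-8055) = (-2433 + (-3 + 224))*(-8055) = (-2433 + 221)*(-8055) = -2212*(-8055) = 17817660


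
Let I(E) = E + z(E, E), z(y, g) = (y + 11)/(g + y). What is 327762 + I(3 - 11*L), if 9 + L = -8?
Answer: 124621961/380 ≈ 3.2795e+5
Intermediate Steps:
L = -17 (L = -9 - 8 = -17)
z(y, g) = (11 + y)/(g + y)
I(E) = E + (11 + E)/(2*E) (I(E) = E + (11 + E)/(E + E) = E + (11 + E)/((2*E)) = E + (1/(2*E))*(11 + E) = E + (11 + E)/(2*E))
327762 + I(3 - 11*L) = 327762 + (½ + (3 - 11*(-17)) + 11/(2*(3 - 11*(-17)))) = 327762 + (½ + (3 + 187) + 11/(2*(3 + 187))) = 327762 + (½ + 190 + (11/2)/190) = 327762 + (½ + 190 + (11/2)*(1/190)) = 327762 + (½ + 190 + 11/380) = 327762 + 72401/380 = 124621961/380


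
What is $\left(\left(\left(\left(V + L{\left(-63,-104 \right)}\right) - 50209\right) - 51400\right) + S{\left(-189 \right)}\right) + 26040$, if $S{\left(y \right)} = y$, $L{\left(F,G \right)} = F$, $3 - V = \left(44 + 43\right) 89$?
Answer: $-83561$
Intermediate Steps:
$V = -7740$ ($V = 3 - \left(44 + 43\right) 89 = 3 - 87 \cdot 89 = 3 - 7743 = -7740$)
$\left(\left(\left(\left(V + L{\left(-63,-104 \right)}\right) - 50209\right) - 51400\right) + S{\left(-189 \right)}\right) + 26040 = \left(\left(\left(\left(-7740 - 63\right) - 50209\right) - 51400\right) - 189\right) + 26040 = \left(\left(\left(-7803 - 50209\right) - 51400\right) - 189\right) + 26040 = \left(\left(-58012 - 51400\right) - 189\right) + 26040 = \left(-109412 - 189\right) + 26040 = -109601 + 26040 = -83561$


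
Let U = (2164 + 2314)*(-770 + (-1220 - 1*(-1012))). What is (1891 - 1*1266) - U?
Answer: 4380109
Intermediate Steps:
U = -4379484 (U = 4478*(-770 + (-1220 + 1012)) = 4478*(-770 - 208) = 4478*(-978) = -4379484)
(1891 - 1*1266) - U = (1891 - 1*1266) - 1*(-4379484) = (1891 - 1266) + 4379484 = 625 + 4379484 = 4380109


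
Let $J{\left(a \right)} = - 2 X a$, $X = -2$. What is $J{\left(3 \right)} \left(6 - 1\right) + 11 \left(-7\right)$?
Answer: $-17$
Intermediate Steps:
$J{\left(a \right)} = 4 a$ ($J{\left(a \right)} = \left(-2\right) \left(-2\right) a = 4 a$)
$J{\left(3 \right)} \left(6 - 1\right) + 11 \left(-7\right) = 4 \cdot 3 \left(6 - 1\right) + 11 \left(-7\right) = 12 \cdot 5 - 77 = 60 - 77 = -17$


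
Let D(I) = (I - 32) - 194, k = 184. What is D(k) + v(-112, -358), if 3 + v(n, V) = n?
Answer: -157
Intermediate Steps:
D(I) = -226 + I (D(I) = (-32 + I) - 194 = -226 + I)
v(n, V) = -3 + n
D(k) + v(-112, -358) = (-226 + 184) + (-3 - 112) = -42 - 115 = -157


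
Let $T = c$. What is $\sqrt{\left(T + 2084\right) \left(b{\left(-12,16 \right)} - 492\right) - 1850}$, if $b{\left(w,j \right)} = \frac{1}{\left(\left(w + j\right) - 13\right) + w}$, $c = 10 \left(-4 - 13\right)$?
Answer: $\frac{2 i \sqrt{11559457}}{7} \approx 971.41 i$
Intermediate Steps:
$c = -170$ ($c = 10 \left(-17\right) = -170$)
$b{\left(w,j \right)} = \frac{1}{-13 + j + 2 w}$ ($b{\left(w,j \right)} = \frac{1}{\left(\left(j + w\right) - 13\right) + w} = \frac{1}{\left(-13 + j + w\right) + w} = \frac{1}{-13 + j + 2 w}$)
$T = -170$
$\sqrt{\left(T + 2084\right) \left(b{\left(-12,16 \right)} - 492\right) - 1850} = \sqrt{\left(-170 + 2084\right) \left(\frac{1}{-13 + 16 + 2 \left(-12\right)} - 492\right) - 1850} = \sqrt{1914 \left(\frac{1}{-13 + 16 - 24} - 492\right) - 1850} = \sqrt{1914 \left(\frac{1}{-21} - 492\right) - 1850} = \sqrt{1914 \left(- \frac{1}{21} - 492\right) - 1850} = \sqrt{1914 \left(- \frac{10333}{21}\right) - 1850} = \sqrt{- \frac{6592454}{7} - 1850} = \sqrt{- \frac{6605404}{7}} = \frac{2 i \sqrt{11559457}}{7}$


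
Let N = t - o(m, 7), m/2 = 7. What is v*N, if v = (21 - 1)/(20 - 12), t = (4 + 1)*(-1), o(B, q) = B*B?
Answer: -1005/2 ≈ -502.50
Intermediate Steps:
m = 14 (m = 2*7 = 14)
o(B, q) = B²
t = -5 (t = 5*(-1) = -5)
v = 5/2 (v = 20/8 = 20*(⅛) = 5/2 ≈ 2.5000)
N = -201 (N = -5 - 1*14² = -5 - 1*196 = -5 - 196 = -201)
v*N = (5/2)*(-201) = -1005/2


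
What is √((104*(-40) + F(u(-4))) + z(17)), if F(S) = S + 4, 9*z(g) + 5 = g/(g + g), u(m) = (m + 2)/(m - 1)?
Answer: I*√415610/10 ≈ 64.468*I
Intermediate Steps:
u(m) = (2 + m)/(-1 + m)
z(g) = -½ (z(g) = -5/9 + (g/(g + g))/9 = -5/9 + (g/((2*g)))/9 = -5/9 + (g*(1/(2*g)))/9 = -5/9 + (⅑)*(½) = -5/9 + 1/18 = -½)
F(S) = 4 + S
√((104*(-40) + F(u(-4))) + z(17)) = √((104*(-40) + (4 + (2 - 4)/(-1 - 4))) - ½) = √((-4160 + (4 - 2/(-5))) - ½) = √((-4160 + (4 - ⅕*(-2))) - ½) = √((-4160 + (4 + ⅖)) - ½) = √((-4160 + 22/5) - ½) = √(-20778/5 - ½) = √(-41561/10) = I*√415610/10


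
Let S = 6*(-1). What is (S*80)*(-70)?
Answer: 33600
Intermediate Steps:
S = -6
(S*80)*(-70) = -6*80*(-70) = -480*(-70) = 33600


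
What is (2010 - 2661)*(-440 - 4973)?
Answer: 3523863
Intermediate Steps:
(2010 - 2661)*(-440 - 4973) = -651*(-5413) = 3523863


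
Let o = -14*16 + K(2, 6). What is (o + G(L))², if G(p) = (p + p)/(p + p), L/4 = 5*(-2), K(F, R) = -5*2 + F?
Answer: 53361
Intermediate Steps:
K(F, R) = -10 + F
L = -40 (L = 4*(5*(-2)) = 4*(-10) = -40)
G(p) = 1 (G(p) = (2*p)/((2*p)) = (2*p)*(1/(2*p)) = 1)
o = -232 (o = -14*16 + (-10 + 2) = -224 - 8 = -232)
(o + G(L))² = (-232 + 1)² = (-231)² = 53361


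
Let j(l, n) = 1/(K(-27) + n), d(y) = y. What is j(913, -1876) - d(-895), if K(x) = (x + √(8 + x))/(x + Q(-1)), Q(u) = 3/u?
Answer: 1416068168735/1582200014 + 15*I*√19/1582200014 ≈ 895.0 + 4.1324e-8*I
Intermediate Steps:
K(x) = (x + √(8 + x))/(-3 + x) (K(x) = (x + √(8 + x))/(x + 3/(-1)) = (x + √(8 + x))/(x + 3*(-1)) = (x + √(8 + x))/(x - 3) = (x + √(8 + x))/(-3 + x))
j(l, n) = 1/(9/10 + n - I*√19/30) (j(l, n) = 1/((-27 + √(8 - 27))/(-3 - 27) + n) = 1/((-27 + √(-19))/(-30) + n) = 1/(-(-27 + I*√19)/30 + n) = 1/((9/10 - I*√19/30) + n) = 1/(9/10 + n - I*√19/30))
j(913, -1876) - d(-895) = 30/(27 + 30*(-1876) - I*√19) - 1*(-895) = 30/(27 - 56280 - I*√19) + 895 = 30/(-56253 - I*√19) + 895 = 895 + 30/(-56253 - I*√19)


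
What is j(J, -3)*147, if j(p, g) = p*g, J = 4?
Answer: -1764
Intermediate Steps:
j(p, g) = g*p
j(J, -3)*147 = -3*4*147 = -12*147 = -1764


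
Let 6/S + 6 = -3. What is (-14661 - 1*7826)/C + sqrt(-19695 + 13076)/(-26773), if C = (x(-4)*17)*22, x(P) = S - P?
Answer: -67461/3740 - I*sqrt(6619)/26773 ≈ -18.038 - 0.0030388*I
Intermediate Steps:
S = -2/3 (S = 6/(-6 - 3) = 6/(-9) = 6*(-1/9) = -2/3 ≈ -0.66667)
x(P) = -2/3 - P
C = 3740/3 (C = ((-2/3 - 1*(-4))*17)*22 = ((-2/3 + 4)*17)*22 = ((10/3)*17)*22 = (170/3)*22 = 3740/3 ≈ 1246.7)
(-14661 - 1*7826)/C + sqrt(-19695 + 13076)/(-26773) = (-14661 - 1*7826)/(3740/3) + sqrt(-19695 + 13076)/(-26773) = (-14661 - 7826)*(3/3740) + sqrt(-6619)*(-1/26773) = -22487*3/3740 + (I*sqrt(6619))*(-1/26773) = -67461/3740 - I*sqrt(6619)/26773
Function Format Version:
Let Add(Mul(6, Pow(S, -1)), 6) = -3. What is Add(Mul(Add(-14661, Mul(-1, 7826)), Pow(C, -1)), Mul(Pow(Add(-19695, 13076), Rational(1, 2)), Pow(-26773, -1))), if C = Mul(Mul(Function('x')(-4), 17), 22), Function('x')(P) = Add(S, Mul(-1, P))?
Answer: Add(Rational(-67461, 3740), Mul(Rational(-1, 26773), I, Pow(6619, Rational(1, 2)))) ≈ Add(-18.038, Mul(-0.0030388, I))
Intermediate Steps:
S = Rational(-2, 3) (S = Mul(6, Pow(Add(-6, -3), -1)) = Mul(6, Pow(-9, -1)) = Mul(6, Rational(-1, 9)) = Rational(-2, 3) ≈ -0.66667)
Function('x')(P) = Add(Rational(-2, 3), Mul(-1, P))
C = Rational(3740, 3) (C = Mul(Mul(Add(Rational(-2, 3), Mul(-1, -4)), 17), 22) = Mul(Mul(Add(Rational(-2, 3), 4), 17), 22) = Mul(Mul(Rational(10, 3), 17), 22) = Mul(Rational(170, 3), 22) = Rational(3740, 3) ≈ 1246.7)
Add(Mul(Add(-14661, Mul(-1, 7826)), Pow(C, -1)), Mul(Pow(Add(-19695, 13076), Rational(1, 2)), Pow(-26773, -1))) = Add(Mul(Add(-14661, Mul(-1, 7826)), Pow(Rational(3740, 3), -1)), Mul(Pow(Add(-19695, 13076), Rational(1, 2)), Pow(-26773, -1))) = Add(Mul(Add(-14661, -7826), Rational(3, 3740)), Mul(Pow(-6619, Rational(1, 2)), Rational(-1, 26773))) = Add(Mul(-22487, Rational(3, 3740)), Mul(Mul(I, Pow(6619, Rational(1, 2))), Rational(-1, 26773))) = Add(Rational(-67461, 3740), Mul(Rational(-1, 26773), I, Pow(6619, Rational(1, 2))))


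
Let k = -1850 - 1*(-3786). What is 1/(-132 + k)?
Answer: 1/1804 ≈ 0.00055432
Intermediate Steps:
k = 1936 (k = -1850 + 3786 = 1936)
1/(-132 + k) = 1/(-132 + 1936) = 1/1804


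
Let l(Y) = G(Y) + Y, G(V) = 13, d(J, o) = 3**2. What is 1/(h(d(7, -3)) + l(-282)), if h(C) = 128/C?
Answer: -9/2293 ≈ -0.0039250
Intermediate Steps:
d(J, o) = 9
l(Y) = 13 + Y
1/(h(d(7, -3)) + l(-282)) = 1/(128/9 + (13 - 282)) = 1/(128*(1/9) - 269) = 1/(128/9 - 269) = 1/(-2293/9) = -9/2293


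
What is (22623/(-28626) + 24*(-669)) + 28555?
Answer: 119257917/9542 ≈ 12498.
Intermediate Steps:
(22623/(-28626) + 24*(-669)) + 28555 = (22623*(-1/28626) - 16056) + 28555 = (-7541/9542 - 16056) + 28555 = -153213893/9542 + 28555 = 119257917/9542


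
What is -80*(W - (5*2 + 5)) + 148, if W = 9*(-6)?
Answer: 5668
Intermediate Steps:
W = -54
-80*(W - (5*2 + 5)) + 148 = -80*(-54 - (5*2 + 5)) + 148 = -80*(-54 - (10 + 5)) + 148 = -80*(-54 - 1*15) + 148 = -80*(-54 - 15) + 148 = -80*(-69) + 148 = 5520 + 148 = 5668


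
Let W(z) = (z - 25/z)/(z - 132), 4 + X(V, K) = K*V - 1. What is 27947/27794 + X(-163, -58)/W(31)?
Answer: -31625165419/1000584 ≈ -31607.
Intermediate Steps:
X(V, K) = -5 + K*V (X(V, K) = -4 + (K*V - 1) = -4 + (-1 + K*V) = -5 + K*V)
W(z) = (z - 25/z)/(-132 + z)
27947/27794 + X(-163, -58)/W(31) = 27947/27794 + (-5 - 58*(-163))/(((-25 + 31²)/(31*(-132 + 31)))) = 27947*(1/27794) + (-5 + 9454)/(((1/31)*(-25 + 961)/(-101))) = 27947/27794 + 9449/(((1/31)*(-1/101)*936)) = 27947/27794 + 9449/(-936/3131) = 27947/27794 + 9449*(-3131/936) = 27947/27794 - 29584819/936 = -31625165419/1000584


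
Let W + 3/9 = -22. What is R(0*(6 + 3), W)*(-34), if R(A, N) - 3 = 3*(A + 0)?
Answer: -102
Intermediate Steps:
W = -67/3 (W = -1/3 - 22 = -67/3 ≈ -22.333)
R(A, N) = 3 + 3*A (R(A, N) = 3 + 3*(A + 0) = 3 + 3*A)
R(0*(6 + 3), W)*(-34) = (3 + 3*(0*(6 + 3)))*(-34) = (3 + 3*(0*9))*(-34) = (3 + 3*0)*(-34) = (3 + 0)*(-34) = 3*(-34) = -102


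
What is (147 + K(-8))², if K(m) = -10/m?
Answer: 351649/16 ≈ 21978.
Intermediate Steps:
(147 + K(-8))² = (147 - 10/(-8))² = (147 - 10*(-⅛))² = (147 + 5/4)² = (593/4)² = 351649/16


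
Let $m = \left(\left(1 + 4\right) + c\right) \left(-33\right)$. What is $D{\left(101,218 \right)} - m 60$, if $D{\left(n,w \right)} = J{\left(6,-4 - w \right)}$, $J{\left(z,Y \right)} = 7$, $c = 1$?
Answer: $11887$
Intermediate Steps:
$D{\left(n,w \right)} = 7$
$m = -198$ ($m = \left(\left(1 + 4\right) + 1\right) \left(-33\right) = \left(5 + 1\right) \left(-33\right) = 6 \left(-33\right) = -198$)
$D{\left(101,218 \right)} - m 60 = 7 - \left(-198\right) 60 = 7 - -11880 = 7 + 11880 = 11887$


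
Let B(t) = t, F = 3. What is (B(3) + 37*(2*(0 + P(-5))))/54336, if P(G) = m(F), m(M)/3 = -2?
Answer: -147/18112 ≈ -0.0081162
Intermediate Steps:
m(M) = -6 (m(M) = 3*(-2) = -6)
P(G) = -6
(B(3) + 37*(2*(0 + P(-5))))/54336 = (3 + 37*(2*(0 - 6)))/54336 = (3 + 37*(2*(-6)))*(1/54336) = (3 + 37*(-12))*(1/54336) = (3 - 444)*(1/54336) = -441*1/54336 = -147/18112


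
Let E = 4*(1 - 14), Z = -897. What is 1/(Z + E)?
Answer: -1/949 ≈ -0.0010537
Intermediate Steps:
E = -52 (E = 4*(-13) = -52)
1/(Z + E) = 1/(-897 - 52) = 1/(-949) = -1/949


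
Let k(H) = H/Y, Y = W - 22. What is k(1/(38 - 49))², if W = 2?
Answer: 1/48400 ≈ 2.0661e-5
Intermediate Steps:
Y = -20 (Y = 2 - 22 = -20)
k(H) = -H/20 (k(H) = H/(-20) = H*(-1/20) = -H/20)
k(1/(38 - 49))² = (-1/(20*(38 - 49)))² = (-1/20/(-11))² = (-1/20*(-1/11))² = (1/220)² = 1/48400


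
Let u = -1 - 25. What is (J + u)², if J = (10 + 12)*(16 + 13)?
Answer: 374544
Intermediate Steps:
J = 638 (J = 22*29 = 638)
u = -26
(J + u)² = (638 - 26)² = 612² = 374544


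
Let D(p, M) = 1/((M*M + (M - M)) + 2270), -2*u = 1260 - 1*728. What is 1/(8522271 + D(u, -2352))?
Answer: 5534174/47163730589155 ≈ 1.1734e-7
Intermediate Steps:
u = -266 (u = -(1260 - 1*728)/2 = -(1260 - 728)/2 = -½*532 = -266)
D(p, M) = 1/(2270 + M²) (D(p, M) = 1/((M² + 0) + 2270) = 1/(M² + 2270) = 1/(2270 + M²))
1/(8522271 + D(u, -2352)) = 1/(8522271 + 1/(2270 + (-2352)²)) = 1/(8522271 + 1/(2270 + 5531904)) = 1/(8522271 + 1/5534174) = 1/(47163730589155/5534174) = 5534174/47163730589155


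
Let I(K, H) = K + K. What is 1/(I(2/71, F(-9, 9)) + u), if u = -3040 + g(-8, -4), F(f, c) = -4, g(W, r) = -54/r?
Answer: -142/429755 ≈ -0.00033042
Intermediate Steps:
I(K, H) = 2*K
u = -6053/2 (u = -3040 - 54/(-4) = -3040 - 54*(-¼) = -3040 + 27/2 = -6053/2 ≈ -3026.5)
1/(I(2/71, F(-9, 9)) + u) = 1/(2*(2/71) - 6053/2) = 1/(4/71 - 6053/2) = 1/(-429755/142) = -142/429755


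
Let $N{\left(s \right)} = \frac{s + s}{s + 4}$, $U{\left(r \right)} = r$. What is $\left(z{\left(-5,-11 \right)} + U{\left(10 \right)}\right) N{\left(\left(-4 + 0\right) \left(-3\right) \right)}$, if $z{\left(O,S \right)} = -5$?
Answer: $\frac{15}{2} \approx 7.5$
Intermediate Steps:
$N{\left(s \right)} = \frac{2 s}{4 + s}$
$\left(z{\left(-5,-11 \right)} + U{\left(10 \right)}\right) N{\left(\left(-4 + 0\right) \left(-3\right) \right)} = \left(-5 + 10\right) \frac{2 \left(-4 + 0\right) \left(-3\right)}{4 + \left(-4 + 0\right) \left(-3\right)} = 5 \frac{2 \left(\left(-4\right) \left(-3\right)\right)}{4 - -12} = 5 \cdot 2 \cdot 12 \frac{1}{4 + 12} = 5 \cdot 2 \cdot 12 \cdot \frac{1}{16} = 5 \cdot \frac{3}{2} = \frac{15}{2}$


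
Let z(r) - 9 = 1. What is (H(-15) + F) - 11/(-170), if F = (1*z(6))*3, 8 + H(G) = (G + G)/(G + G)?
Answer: 3921/170 ≈ 23.065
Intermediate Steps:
H(G) = -7 (H(G) = -8 + (G + G)/(G + G) = -8 + (2*G)/((2*G)) = -8 + (2*G)*(1/(2*G)) = -8 + 1 = -7)
z(r) = 10 (z(r) = 9 + 1 = 10)
F = 30 (F = (1*10)*3 = 10*3 = 30)
(H(-15) + F) - 11/(-170) = (-7 + 30) - 11/(-170) = 23 - 11*(-1/170) = 23 + 11/170 = 3921/170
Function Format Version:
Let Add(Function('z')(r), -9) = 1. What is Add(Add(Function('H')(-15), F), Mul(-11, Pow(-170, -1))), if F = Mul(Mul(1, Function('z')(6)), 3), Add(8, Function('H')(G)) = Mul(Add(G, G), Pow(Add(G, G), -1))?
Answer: Rational(3921, 170) ≈ 23.065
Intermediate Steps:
Function('H')(G) = -7 (Function('H')(G) = Add(-8, Mul(Add(G, G), Pow(Add(G, G), -1))) = Add(-8, Mul(Mul(2, G), Pow(Mul(2, G), -1))) = Add(-8, Mul(Mul(2, G), Mul(Rational(1, 2), Pow(G, -1)))) = Add(-8, 1) = -7)
Function('z')(r) = 10 (Function('z')(r) = Add(9, 1) = 10)
F = 30 (F = Mul(Mul(1, 10), 3) = Mul(10, 3) = 30)
Add(Add(Function('H')(-15), F), Mul(-11, Pow(-170, -1))) = Add(Add(-7, 30), Mul(-11, Pow(-170, -1))) = Add(23, Mul(-11, Rational(-1, 170))) = Add(23, Rational(11, 170)) = Rational(3921, 170)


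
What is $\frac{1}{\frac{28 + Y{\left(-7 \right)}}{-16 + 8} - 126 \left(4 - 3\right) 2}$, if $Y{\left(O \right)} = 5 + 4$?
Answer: $- \frac{8}{2053} \approx -0.0038967$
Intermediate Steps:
$Y{\left(O \right)} = 9$
$\frac{1}{\frac{28 + Y{\left(-7 \right)}}{-16 + 8} - 126 \left(4 - 3\right) 2} = \frac{1}{\frac{28 + 9}{-16 + 8} - 126 \left(4 - 3\right) 2} = \frac{1}{\frac{37}{-8} - 126 \cdot 1 \cdot 2} = \frac{1}{37 \left(- \frac{1}{8}\right) - 252} = \frac{1}{- \frac{37}{8} - 252} = \frac{1}{- \frac{2053}{8}} = - \frac{8}{2053}$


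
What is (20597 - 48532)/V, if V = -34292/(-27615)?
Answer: -771425025/34292 ≈ -22496.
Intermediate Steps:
V = 34292/27615 (V = -34292*(-1/27615) = 34292/27615 ≈ 1.2418)
(20597 - 48532)/V = (20597 - 48532)/(34292/27615) = -27935*27615/34292 = -771425025/34292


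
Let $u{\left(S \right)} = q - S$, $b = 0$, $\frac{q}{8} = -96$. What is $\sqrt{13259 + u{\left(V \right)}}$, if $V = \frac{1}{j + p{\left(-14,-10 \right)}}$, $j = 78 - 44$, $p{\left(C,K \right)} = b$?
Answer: $\frac{\sqrt{14439562}}{34} \approx 111.76$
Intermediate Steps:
$q = -768$ ($q = 8 \left(-96\right) = -768$)
$p{\left(C,K \right)} = 0$
$j = 34$
$V = \frac{1}{34}$ ($V = \frac{1}{34 + 0} = \frac{1}{34} \approx 0.029412$)
$u{\left(S \right)} = -768 - S$
$\sqrt{13259 + u{\left(V \right)}} = \sqrt{13259 - \frac{26113}{34}} = \sqrt{\frac{424693}{34}} = \frac{\sqrt{14439562}}{34}$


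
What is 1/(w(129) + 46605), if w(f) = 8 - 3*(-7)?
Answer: 1/46634 ≈ 2.1444e-5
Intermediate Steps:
w(f) = 29 (w(f) = 8 + 21 = 29)
1/(w(129) + 46605) = 1/(29 + 46605) = 1/46634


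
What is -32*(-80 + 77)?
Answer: 96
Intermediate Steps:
-32*(-80 + 77) = -32*(-3) = 96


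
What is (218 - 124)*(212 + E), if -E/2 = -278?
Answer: 72192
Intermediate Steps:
E = 556 (E = -2*(-278) = 556)
(218 - 124)*(212 + E) = (218 - 124)*(212 + 556) = 94*768 = 72192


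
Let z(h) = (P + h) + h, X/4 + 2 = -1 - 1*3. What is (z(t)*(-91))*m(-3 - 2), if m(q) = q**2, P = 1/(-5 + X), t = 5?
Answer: -657475/29 ≈ -22672.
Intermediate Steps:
X = -24 (X = -8 + 4*(-1 - 1*3) = -8 + 4*(-1 - 3) = -8 + 4*(-4) = -8 - 16 = -24)
P = -1/29 (P = 1/(-5 - 24) = 1/(-29) = -1/29 ≈ -0.034483)
z(h) = -1/29 + 2*h (z(h) = (-1/29 + h) + h = -1/29 + 2*h)
(z(t)*(-91))*m(-3 - 2) = ((-1/29 + 2*5)*(-91))*(-3 - 2)**2 = ((-1/29 + 10)*(-91))*(-5)**2 = ((289/29)*(-91))*25 = -26299/29*25 = -657475/29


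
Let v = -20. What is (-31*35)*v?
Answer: 21700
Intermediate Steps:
(-31*35)*v = -31*35*(-20) = -1085*(-20) = 21700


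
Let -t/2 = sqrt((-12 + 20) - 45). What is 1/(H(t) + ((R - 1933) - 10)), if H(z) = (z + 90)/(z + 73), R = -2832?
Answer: -26145957/124814874473 - 34*I*sqrt(37)/124814874473 ≈ -0.00020948 - 1.657e-9*I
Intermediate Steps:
t = -2*I*sqrt(37) (t = -2*sqrt((-12 + 20) - 45) = -2*sqrt(8 - 45) = -2*I*sqrt(37) ≈ -12.166*I)
H(z) = (90 + z)/(73 + z)
1/(H(t) + ((R - 1933) - 10)) = 1/((90 - 2*I*sqrt(37))/(73 - 2*I*sqrt(37)) + ((-2832 - 1933) - 10)) = 1/((90 - 2*I*sqrt(37))/(73 - 2*I*sqrt(37)) + (-4765 - 10)) = 1/((90 - 2*I*sqrt(37))/(73 - 2*I*sqrt(37)) - 4775) = 1/(-4775 + (90 - 2*I*sqrt(37))/(73 - 2*I*sqrt(37)))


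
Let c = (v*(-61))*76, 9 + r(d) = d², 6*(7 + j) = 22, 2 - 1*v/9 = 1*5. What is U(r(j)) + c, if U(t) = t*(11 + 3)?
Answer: 1126814/9 ≈ 1.2520e+5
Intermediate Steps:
v = -27 (v = 18 - 9*5 = 18 - 45 = -27)
j = -10/3 (j = -7 + (⅙)*22 = -7 + 11/3 = -10/3 ≈ -3.3333)
r(d) = -9 + d²
U(t) = 14*t (U(t) = t*14 = 14*t)
c = 125172 (c = -27*(-61)*76 = 1647*76 = 125172)
U(r(j)) + c = 14*(-9 + (-10/3)²) + 125172 = 14*(-9 + 100/9) + 125172 = 14*(19/9) + 125172 = 266/9 + 125172 = 1126814/9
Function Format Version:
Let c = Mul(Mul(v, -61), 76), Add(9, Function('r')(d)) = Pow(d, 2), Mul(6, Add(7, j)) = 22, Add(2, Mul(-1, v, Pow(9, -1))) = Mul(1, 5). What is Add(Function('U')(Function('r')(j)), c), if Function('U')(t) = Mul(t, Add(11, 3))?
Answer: Rational(1126814, 9) ≈ 1.2520e+5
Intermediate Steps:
v = -27 (v = Add(18, Mul(-9, Mul(1, 5))) = Add(18, Mul(-9, 5)) = Add(18, -45) = -27)
j = Rational(-10, 3) (j = Add(-7, Mul(Rational(1, 6), 22)) = Add(-7, Rational(11, 3)) = Rational(-10, 3) ≈ -3.3333)
Function('r')(d) = Add(-9, Pow(d, 2))
Function('U')(t) = Mul(14, t) (Function('U')(t) = Mul(t, 14) = Mul(14, t))
c = 125172 (c = Mul(Mul(-27, -61), 76) = Mul(1647, 76) = 125172)
Add(Function('U')(Function('r')(j)), c) = Add(Mul(14, Add(-9, Pow(Rational(-10, 3), 2))), 125172) = Add(Mul(14, Add(-9, Rational(100, 9))), 125172) = Add(Mul(14, Rational(19, 9)), 125172) = Add(Rational(266, 9), 125172) = Rational(1126814, 9)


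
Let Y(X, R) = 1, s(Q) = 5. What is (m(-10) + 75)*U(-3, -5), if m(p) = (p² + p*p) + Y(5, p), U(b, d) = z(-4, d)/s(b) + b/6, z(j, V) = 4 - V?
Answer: 1794/5 ≈ 358.80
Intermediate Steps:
U(b, d) = ⅘ - d/5 + b/6 (U(b, d) = (4 - d)/5 + b/6 = (4 - d)*(⅕) + b*(⅙) = (⅘ - d/5) + b/6 = ⅘ - d/5 + b/6)
m(p) = 1 + 2*p² (m(p) = (p² + p*p) + 1 = (p² + p²) + 1 = 2*p² + 1 = 1 + 2*p²)
(m(-10) + 75)*U(-3, -5) = ((1 + 2*(-10)²) + 75)*(⅘ - ⅕*(-5) + (⅙)*(-3)) = ((1 + 2*100) + 75)*(⅘ + 1 - ½) = ((1 + 200) + 75)*(13/10) = (201 + 75)*(13/10) = 276*(13/10) = 1794/5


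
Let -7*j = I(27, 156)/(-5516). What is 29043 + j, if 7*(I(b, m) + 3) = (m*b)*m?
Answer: 7850515263/270284 ≈ 29045.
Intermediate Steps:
I(b, m) = -3 + b*m**2/7 (I(b, m) = -3 + ((m*b)*m)/7 = -3 + ((b*m)*m)/7 = -3 + (b*m**2)/7 = -3 + b*m**2/7)
j = 657051/270284 (j = -(-3 + (1/7)*27*156**2)/(7*(-5516)) = -(-3 + (1/7)*27*24336)*(-1)/(7*5516) = -(-3 + 657072/7)*(-1)/(7*5516) = -657051*(-1)/(49*5516) = -1/7*(-657051/38612) = 657051/270284 ≈ 2.4310)
29043 + j = 29043 + 657051/270284 = 7850515263/270284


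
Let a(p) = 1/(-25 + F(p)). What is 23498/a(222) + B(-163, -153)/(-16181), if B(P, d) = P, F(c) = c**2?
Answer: 18729313036905/16181 ≈ 1.1575e+9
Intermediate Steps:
a(p) = 1/(-25 + p**2)
23498/a(222) + B(-163, -153)/(-16181) = 23498/(1/(-25 + 222**2)) - 163/(-16181) = 23498/(1/(-25 + 49284)) - 163*(-1/16181) = 23498/(1/49259) + 163/16181 = 23498*49259 + 163/16181 = 1157487982 + 163/16181 = 18729313036905/16181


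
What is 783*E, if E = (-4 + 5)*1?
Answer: 783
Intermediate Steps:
E = 1 (E = 1*1 = 1)
783*E = 783*1 = 783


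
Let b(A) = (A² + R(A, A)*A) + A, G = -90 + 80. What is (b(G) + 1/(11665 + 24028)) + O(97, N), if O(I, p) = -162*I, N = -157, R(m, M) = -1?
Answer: -557310501/35693 ≈ -15614.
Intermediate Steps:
G = -10
b(A) = A² (b(A) = (A² - A) + A = A²)
(b(G) + 1/(11665 + 24028)) + O(97, N) = ((-10)² + 1/(11665 + 24028)) - 162*97 = (100 + 1/35693) - 15714 = 3569301/35693 - 15714 = -557310501/35693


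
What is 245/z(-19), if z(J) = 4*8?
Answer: 245/32 ≈ 7.6563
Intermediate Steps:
z(J) = 32
245/z(-19) = 245/32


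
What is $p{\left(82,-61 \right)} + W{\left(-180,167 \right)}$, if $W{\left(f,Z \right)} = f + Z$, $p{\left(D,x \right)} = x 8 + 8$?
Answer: $-493$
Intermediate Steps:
$p{\left(D,x \right)} = 8 + 8 x$ ($p{\left(D,x \right)} = 8 x + 8 = 8 + 8 x$)
$W{\left(f,Z \right)} = Z + f$
$p{\left(82,-61 \right)} + W{\left(-180,167 \right)} = \left(8 + 8 \left(-61\right)\right) + \left(167 - 180\right) = \left(8 - 488\right) - 13 = -480 - 13 = -493$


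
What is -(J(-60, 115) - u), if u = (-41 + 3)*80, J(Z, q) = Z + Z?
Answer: -2920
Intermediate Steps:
J(Z, q) = 2*Z
u = -3040 (u = -38*80 = -3040)
-(J(-60, 115) - u) = -(2*(-60) - 1*(-3040)) = -(-120 + 3040) = -1*2920 = -2920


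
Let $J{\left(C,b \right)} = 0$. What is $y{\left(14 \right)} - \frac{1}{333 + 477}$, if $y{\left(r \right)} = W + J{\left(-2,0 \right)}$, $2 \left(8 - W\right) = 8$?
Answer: $\frac{3239}{810} \approx 3.9988$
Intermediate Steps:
$W = 4$ ($W = 8 - 4 = 4$)
$y{\left(r \right)} = 4$ ($y{\left(r \right)} = 4 + 0 = 4$)
$y{\left(14 \right)} - \frac{1}{333 + 477} = 4 - \frac{1}{333 + 477} = 4 - \frac{1}{810} = \frac{3239}{810}$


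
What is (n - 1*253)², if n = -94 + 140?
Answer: 42849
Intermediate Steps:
n = 46
(n - 1*253)² = (46 - 1*253)² = (46 - 253)² = (-207)² = 42849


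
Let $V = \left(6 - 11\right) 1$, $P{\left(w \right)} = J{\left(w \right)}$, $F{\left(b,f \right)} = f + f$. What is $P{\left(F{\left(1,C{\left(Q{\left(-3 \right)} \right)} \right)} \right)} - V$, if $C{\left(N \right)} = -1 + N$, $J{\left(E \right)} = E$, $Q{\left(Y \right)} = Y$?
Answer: $-3$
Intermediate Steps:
$F{\left(b,f \right)} = 2 f$
$P{\left(w \right)} = w$
$V = -5$ ($V = \left(-5\right) 1 = -5$)
$P{\left(F{\left(1,C{\left(Q{\left(-3 \right)} \right)} \right)} \right)} - V = 2 \left(-1 - 3\right) - -5 = 2 \left(-4\right) + 5 = -8 + 5 = -3$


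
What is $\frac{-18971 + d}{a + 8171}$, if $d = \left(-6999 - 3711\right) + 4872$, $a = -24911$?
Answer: $\frac{24809}{16740} \approx 1.482$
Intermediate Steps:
$d = -5838$ ($d = -10710 + 4872 = -5838$)
$\frac{-18971 + d}{a + 8171} = \frac{-18971 - 5838}{-24911 + 8171} = - \frac{24809}{-16740} = \left(-24809\right) \left(- \frac{1}{16740}\right) = \frac{24809}{16740}$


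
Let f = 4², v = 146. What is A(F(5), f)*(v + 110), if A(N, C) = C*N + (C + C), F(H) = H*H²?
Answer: 520192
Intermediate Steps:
f = 16
F(H) = H³
A(N, C) = 2*C + C*N (A(N, C) = C*N + 2*C = 2*C + C*N)
A(F(5), f)*(v + 110) = (16*(2 + 5³))*(146 + 110) = (16*(2 + 125))*256 = (16*127)*256 = 2032*256 = 520192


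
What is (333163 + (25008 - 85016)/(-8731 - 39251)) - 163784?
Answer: 4063601593/23991 ≈ 1.6938e+5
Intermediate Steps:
(333163 + (25008 - 85016)/(-8731 - 39251)) - 163784 = (333163 - 60008/(-47982)) - 163784 = (333163 - 60008*(-1/47982)) - 163784 = (333163 + 30004/23991) - 163784 = 7992943537/23991 - 163784 = 4063601593/23991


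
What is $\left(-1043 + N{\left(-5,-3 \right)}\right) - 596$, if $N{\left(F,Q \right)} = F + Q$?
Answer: $-1647$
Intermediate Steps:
$\left(-1043 + N{\left(-5,-3 \right)}\right) - 596 = \left(-1043 - 8\right) - 596 = -1051 - 596 = -1647$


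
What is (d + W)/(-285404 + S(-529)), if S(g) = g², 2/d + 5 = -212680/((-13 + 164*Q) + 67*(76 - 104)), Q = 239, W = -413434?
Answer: 165049128924/2220833045 ≈ 74.319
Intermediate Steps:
d = -74614/399215 (d = 2/(-5 - 212680/((-13 + 164*239) + 67*(76 - 104))) = 2/(-5 - 212680/((-13 + 39196) + 67*(-28))) = 2/(-5 - 212680/(39183 - 1876)) = 2/(-5 - 212680/37307) = 2/(-399215/37307) = 2*(-37307/399215) = -74614/399215 ≈ -0.18690)
(d + W)/(-285404 + S(-529)) = (-74614/399215 - 413434)/(-285404 + (-529)²) = -165049128924/(399215*(-285404 + 279841)) = -165049128924/399215/(-5563) = -165049128924/399215*(-1/5563) = 165049128924/2220833045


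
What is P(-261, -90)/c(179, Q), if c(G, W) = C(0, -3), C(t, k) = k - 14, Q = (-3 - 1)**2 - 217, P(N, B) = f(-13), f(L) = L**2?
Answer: -169/17 ≈ -9.9412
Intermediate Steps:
P(N, B) = 169 (P(N, B) = (-13)**2 = 169)
Q = -201 (Q = (-4)**2 - 217 = 16 - 217 = -201)
C(t, k) = -14 + k
c(G, W) = -17 (c(G, W) = -14 - 3 = -17)
P(-261, -90)/c(179, Q) = 169/(-17) = 169*(-1/17) = -169/17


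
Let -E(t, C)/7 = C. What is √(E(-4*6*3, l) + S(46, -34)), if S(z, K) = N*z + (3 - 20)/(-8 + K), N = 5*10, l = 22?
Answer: √3786258/42 ≈ 46.329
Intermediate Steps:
N = 50
E(t, C) = -7*C
S(z, K) = -17/(-8 + K) + 50*z (S(z, K) = 50*z + (3 - 20)/(-8 + K) = 50*z - 17/(-8 + K) = -17/(-8 + K) + 50*z)
√(E(-4*6*3, l) + S(46, -34)) = √(-7*22 + (-17 - 400*46 + 50*(-34)*46)/(-8 - 34)) = √(-154 + (-17 - 18400 - 78200)/(-42)) = √(-154 - 1/42*(-96617)) = √(-154 + 96617/42) = √(90149/42) = √3786258/42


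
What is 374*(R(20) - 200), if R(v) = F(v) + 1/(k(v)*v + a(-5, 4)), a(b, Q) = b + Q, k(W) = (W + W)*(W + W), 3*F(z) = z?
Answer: -631020178/8727 ≈ -72307.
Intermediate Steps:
F(z) = z/3
k(W) = 4*W**2 (k(W) = (2*W)*(2*W) = 4*W**2)
a(b, Q) = Q + b
R(v) = 1/(-1 + 4*v**3) + v/3 (R(v) = v/3 + 1/((4*v**2)*v + (4 - 5)) = v/3 + 1/(4*v**3 - 1) = v/3 + 1/(-1 + 4*v**3) = 1/(-1 + 4*v**3) + v/3)
374*(R(20) - 200) = 374*((3 - 1*20 + 4*20**4)/(3*(-1 + 4*20**3)) - 200) = 374*((3 - 20 + 4*160000)/(3*(-1 + 4*8000)) - 200) = 374*((3 - 20 + 640000)/(3*(-1 + 32000)) - 200) = 374*((1/3)*639983/31999 - 200) = 374*((1/3)*(1/31999)*639983 - 200) = 374*(639983/95997 - 200) = 374*(-18559417/95997) = -631020178/8727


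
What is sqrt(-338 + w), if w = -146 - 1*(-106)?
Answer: 3*I*sqrt(42) ≈ 19.442*I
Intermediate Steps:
w = -40 (w = -146 + 106 = -40)
sqrt(-338 + w) = sqrt(-338 - 40) = sqrt(-378) = 3*I*sqrt(42)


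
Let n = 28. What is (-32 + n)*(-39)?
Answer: 156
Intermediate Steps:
(-32 + n)*(-39) = (-32 + 28)*(-39) = -4*(-39) = 156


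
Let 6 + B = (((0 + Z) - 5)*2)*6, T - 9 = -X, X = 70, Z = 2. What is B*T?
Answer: 2562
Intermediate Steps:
T = -61 (T = 9 - 1*70 = 9 - 70 = -61)
B = -42 (B = -6 + (((0 + 2) - 5)*2)*6 = -6 + ((2 - 5)*2)*6 = -6 - 3*2*6 = -6 - 6*6 = -6 - 36 = -42)
B*T = -42*(-61) = 2562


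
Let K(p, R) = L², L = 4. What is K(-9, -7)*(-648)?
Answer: -10368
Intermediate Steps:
K(p, R) = 16 (K(p, R) = 4² = 16)
K(-9, -7)*(-648) = 16*(-648) = -10368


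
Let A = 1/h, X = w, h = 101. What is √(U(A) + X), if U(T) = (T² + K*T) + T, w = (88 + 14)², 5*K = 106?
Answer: 2*√663334045/505 ≈ 102.00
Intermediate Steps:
K = 106/5 (K = (⅕)*106 = 106/5 ≈ 21.200)
w = 10404 (w = 102² = 10404)
X = 10404
A = 1/101 ≈ 0.0099010
U(T) = T² + 111*T/5 (U(T) = (T² + 106*T/5) + T = T² + 111*T/5)
√(U(A) + X) = √((⅕)*(1/101)*(111 + 5*(1/101)) + 10404) = √((⅕)*(1/101)*(111 + 5/101) + 10404) = √((⅕)*(1/101)*(11216/101) + 10404) = √(11216/51005 + 10404) = √(530667236/51005) = 2*√663334045/505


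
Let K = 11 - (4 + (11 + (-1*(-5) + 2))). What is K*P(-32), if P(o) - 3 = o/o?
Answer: -44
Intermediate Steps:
P(o) = 4 (P(o) = 3 + o/o = 3 + 1 = 4)
K = -11 (K = 11 - (4 + (11 + (5 + 2))) = 11 - (4 + (11 + 7)) = 11 - (4 + 18) = 11 - 1*22 = 11 - 22 = -11)
K*P(-32) = -11*4 = -44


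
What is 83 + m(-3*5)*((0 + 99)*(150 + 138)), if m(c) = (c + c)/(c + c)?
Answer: 28595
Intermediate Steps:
m(c) = 1 (m(c) = (2*c)/((2*c)) = (2*c)*(1/(2*c)) = 1)
83 + m(-3*5)*((0 + 99)*(150 + 138)) = 83 + 1*((0 + 99)*(150 + 138)) = 83 + 1*(99*288) = 83 + 1*28512 = 83 + 28512 = 28595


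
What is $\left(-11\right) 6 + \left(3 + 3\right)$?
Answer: $-60$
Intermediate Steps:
$\left(-11\right) 6 + \left(3 + 3\right) = -66 + 6 = -60$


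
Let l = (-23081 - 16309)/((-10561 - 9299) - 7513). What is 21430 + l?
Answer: 586642780/27373 ≈ 21431.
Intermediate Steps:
l = 39390/27373 (l = -39390/(-19860 - 7513) = -39390/(-27373) = -39390*(-1/27373) = 39390/27373 ≈ 1.4390)
21430 + l = 21430 + 39390/27373 = 586642780/27373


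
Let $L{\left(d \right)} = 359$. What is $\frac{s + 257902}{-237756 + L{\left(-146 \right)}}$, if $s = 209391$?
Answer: $- \frac{467293}{237397} \approx -1.9684$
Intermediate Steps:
$\frac{s + 257902}{-237756 + L{\left(-146 \right)}} = \frac{209391 + 257902}{-237756 + 359} = \frac{467293}{-237397} = 467293 \left(- \frac{1}{237397}\right) = - \frac{467293}{237397}$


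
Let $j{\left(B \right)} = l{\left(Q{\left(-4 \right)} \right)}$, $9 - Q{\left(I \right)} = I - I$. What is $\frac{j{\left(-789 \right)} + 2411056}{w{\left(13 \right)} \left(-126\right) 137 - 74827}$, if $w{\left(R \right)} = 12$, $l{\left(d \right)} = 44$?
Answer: $- \frac{2411100}{281971} \approx -8.5509$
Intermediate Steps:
$Q{\left(I \right)} = 9$ ($Q{\left(I \right)} = 9 - \left(I - I\right) = 9 - 0 = 9 + 0 = 9$)
$j{\left(B \right)} = 44$
$\frac{j{\left(-789 \right)} + 2411056}{w{\left(13 \right)} \left(-126\right) 137 - 74827} = \frac{44 + 2411056}{12 \left(-126\right) 137 - 74827} = \frac{2411100}{\left(-1512\right) 137 - 74827} = \frac{2411100}{-207144 - 74827} = \frac{2411100}{-281971} = 2411100 \left(- \frac{1}{281971}\right) = - \frac{2411100}{281971}$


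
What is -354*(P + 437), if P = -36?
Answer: -141954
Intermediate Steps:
-354*(P + 437) = -354*(-36 + 437) = -354*401 = -1*141954 = -141954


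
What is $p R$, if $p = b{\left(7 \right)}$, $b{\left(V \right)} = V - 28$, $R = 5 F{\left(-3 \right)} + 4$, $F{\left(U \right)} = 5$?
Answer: $-609$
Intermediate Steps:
$R = 29$ ($R = 5 \cdot 5 + 4 = 25 + 4 = 29$)
$b{\left(V \right)} = -28 + V$
$p = -21$ ($p = -28 + 7 = -21$)
$p R = \left(-21\right) 29 = -609$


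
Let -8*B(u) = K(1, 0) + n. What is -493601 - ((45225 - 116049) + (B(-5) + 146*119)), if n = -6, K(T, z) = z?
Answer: -1760607/4 ≈ -4.4015e+5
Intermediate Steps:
B(u) = 3/4 (B(u) = -(0 - 6)/8 = -1/8*(-6) = 3/4)
-493601 - ((45225 - 116049) + (B(-5) + 146*119)) = -493601 - ((45225 - 116049) + (3/4 + 146*119)) = -493601 - (-70824 + (3/4 + 17374)) = -493601 - (-70824 + 69499/4) = -493601 - 1*(-213797/4) = -493601 + 213797/4 = -1760607/4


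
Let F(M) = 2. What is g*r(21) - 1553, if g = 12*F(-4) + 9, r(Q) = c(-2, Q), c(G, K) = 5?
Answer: -1388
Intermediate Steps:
r(Q) = 5
g = 33 (g = 12*2 + 9 = 24 + 9 = 33)
g*r(21) - 1553 = 33*5 - 1553 = 165 - 1553 = -1388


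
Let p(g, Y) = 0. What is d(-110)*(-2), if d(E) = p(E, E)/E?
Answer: 0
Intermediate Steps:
d(E) = 0 (d(E) = 0/E = 0)
d(-110)*(-2) = 0*(-2) = 0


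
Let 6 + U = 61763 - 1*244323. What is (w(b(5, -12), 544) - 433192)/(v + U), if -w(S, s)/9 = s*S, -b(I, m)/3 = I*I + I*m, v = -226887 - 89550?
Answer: 947272/499003 ≈ 1.8983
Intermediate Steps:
v = -316437
b(I, m) = -3*I**2 - 3*I*m (b(I, m) = -3*(I*I + I*m) = -3*(I**2 + I*m) = -3*I**2 - 3*I*m)
w(S, s) = -9*S*s (w(S, s) = -9*s*S = -9*S*s)
U = -182566 (U = -6 + (61763 - 1*244323) = -6 + (61763 - 244323) = -6 - 182560 = -182566)
(w(b(5, -12), 544) - 433192)/(v + U) = (-9*(-3*5*(5 - 12))*544 - 433192)/(-316437 - 182566) = (-9*(-3*5*(-7))*544 - 433192)/(-499003) = (-9*105*544 - 433192)*(-1/499003) = (-514080 - 433192)*(-1/499003) = -947272*(-1/499003) = 947272/499003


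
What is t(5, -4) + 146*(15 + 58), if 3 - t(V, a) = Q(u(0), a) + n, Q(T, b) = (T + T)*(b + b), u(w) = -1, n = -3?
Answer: 10648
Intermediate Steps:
Q(T, b) = 4*T*b (Q(T, b) = (2*T)*(2*b) = 4*T*b)
t(V, a) = 6 + 4*a (t(V, a) = 3 - (4*(-1)*a - 3) = 3 - (-4*a - 3) = 3 - (-3 - 4*a) = 3 + (3 + 4*a) = 6 + 4*a)
t(5, -4) + 146*(15 + 58) = (6 + 4*(-4)) + 146*(15 + 58) = (6 - 16) + 146*73 = -10 + 10658 = 10648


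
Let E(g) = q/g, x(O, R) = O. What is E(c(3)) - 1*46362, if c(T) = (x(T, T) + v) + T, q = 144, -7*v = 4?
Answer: -880374/19 ≈ -46336.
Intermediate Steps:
v = -4/7 (v = -⅐*4 = -4/7 ≈ -0.57143)
c(T) = -4/7 + 2*T (c(T) = (T - 4/7) + T = (-4/7 + T) + T = -4/7 + 2*T)
E(g) = 144/g
E(c(3)) - 1*46362 = 144/(-4/7 + 2*3) - 1*46362 = 144/(-4/7 + 6) - 46362 = 144/(38/7) - 46362 = 144*(7/38) - 46362 = 504/19 - 46362 = -880374/19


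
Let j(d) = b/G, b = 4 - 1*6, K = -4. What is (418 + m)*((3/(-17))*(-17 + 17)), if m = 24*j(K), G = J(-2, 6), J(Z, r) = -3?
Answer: 0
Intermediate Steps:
G = -3
b = -2 (b = 4 - 6 = -2)
j(d) = 2/3 (j(d) = -2/(-3) = -2*(-1/3) = 2/3)
m = 16 (m = 24*(2/3) = 16)
(418 + m)*((3/(-17))*(-17 + 17)) = (418 + 16)*((3/(-17))*(-17 + 17)) = 434*((3*(-1/17))*0) = 434*(-3/17*0) = 434*0 = 0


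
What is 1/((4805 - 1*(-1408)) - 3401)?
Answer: 1/2812 ≈ 0.00035562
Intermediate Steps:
1/((4805 - 1*(-1408)) - 3401) = 1/((4805 + 1408) - 3401) = 1/(6213 - 3401) = 1/2812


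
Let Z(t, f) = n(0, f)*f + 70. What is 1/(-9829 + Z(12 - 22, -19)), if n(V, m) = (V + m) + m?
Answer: -1/9037 ≈ -0.00011066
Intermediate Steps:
n(V, m) = V + 2*m
Z(t, f) = 70 + 2*f² (Z(t, f) = (0 + 2*f)*f + 70 = (2*f)*f + 70 = 2*f² + 70 = 70 + 2*f²)
1/(-9829 + Z(12 - 22, -19)) = 1/(-9829 + (70 + 2*(-19)²)) = 1/(-9829 + (70 + 2*361)) = 1/(-9829 + (70 + 722)) = 1/(-9829 + 792) = 1/(-9037) = -1/9037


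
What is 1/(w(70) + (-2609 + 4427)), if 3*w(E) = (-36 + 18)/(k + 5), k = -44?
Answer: 13/23636 ≈ 0.00055001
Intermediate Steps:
w(E) = 2/13 (w(E) = ((-36 + 18)/(-44 + 5))/3 = (-18/(-39))/3 = (-18*(-1/39))/3 = (⅓)*(6/13) = 2/13)
1/(w(70) + (-2609 + 4427)) = 1/(2/13 + (-2609 + 4427)) = 1/(2/13 + 1818) = 1/(23636/13) = 13/23636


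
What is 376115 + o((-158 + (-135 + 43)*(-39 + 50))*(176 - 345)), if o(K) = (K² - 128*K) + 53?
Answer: 39072219628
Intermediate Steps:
o(K) = 53 + K² - 128*K
376115 + o((-158 + (-135 + 43)*(-39 + 50))*(176 - 345)) = 376115 + (53 + ((-158 + (-135 + 43)*(-39 + 50))*(176 - 345))² - 128*(-158 + (-135 + 43)*(-39 + 50))*(176 - 345)) = 376115 + (53 + ((-158 - 92*11)*(-169))² - 128*(-158 - 92*11)*(-169)) = 376115 + (53 + ((-158 - 1012)*(-169))² - 128*(-158 - 1012)*(-169)) = 376115 + (53 + (-1170*(-169))² - (-149760)*(-169)) = 376115 + (53 + 197730² - 128*197730) = 376115 + (53 + 39097152900 - 25309440) = 376115 + 39071843513 = 39072219628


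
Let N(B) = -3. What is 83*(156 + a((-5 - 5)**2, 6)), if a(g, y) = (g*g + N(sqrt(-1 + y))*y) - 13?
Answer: 840375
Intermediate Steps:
a(g, y) = -13 + g**2 - 3*y (a(g, y) = (g*g - 3*y) - 13 = (g**2 - 3*y) - 13 = -13 + g**2 - 3*y)
83*(156 + a((-5 - 5)**2, 6)) = 83*(156 + (-13 + ((-5 - 5)**2)**2 - 3*6)) = 83*(156 + (-13 + ((-10)**2)**2 - 18)) = 83*(156 + (-13 + 100**2 - 18)) = 83*(156 + (-13 + 10000 - 18)) = 83*(156 + 9969) = 83*10125 = 840375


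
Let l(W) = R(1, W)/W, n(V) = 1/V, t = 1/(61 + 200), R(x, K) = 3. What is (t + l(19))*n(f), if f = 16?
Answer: 401/39672 ≈ 0.010108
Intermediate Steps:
t = 1/261 ≈ 0.0038314
l(W) = 3/W
(t + l(19))*n(f) = (1/261 + 3/19)/16 = (1/261 + 3*(1/19))*(1/16) = (1/261 + 3/19)*(1/16) = (802/4959)*(1/16) = 401/39672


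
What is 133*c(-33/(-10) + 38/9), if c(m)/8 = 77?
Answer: 81928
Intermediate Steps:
c(m) = 616 (c(m) = 8*77 = 616)
133*c(-33/(-10) + 38/9) = 133*616 = 81928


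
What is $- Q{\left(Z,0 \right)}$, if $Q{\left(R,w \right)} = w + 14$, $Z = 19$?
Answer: $-14$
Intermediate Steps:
$Q{\left(R,w \right)} = 14 + w$
$- Q{\left(Z,0 \right)} = - (14 + 0) = \left(-1\right) 14 = -14$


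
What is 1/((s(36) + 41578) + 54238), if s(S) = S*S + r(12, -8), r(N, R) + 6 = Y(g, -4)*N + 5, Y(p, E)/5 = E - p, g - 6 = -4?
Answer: 1/96751 ≈ 1.0336e-5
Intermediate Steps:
g = 2 (g = 6 - 4 = 2)
Y(p, E) = -5*p + 5*E (Y(p, E) = 5*(E - p) = -5*p + 5*E)
r(N, R) = -1 - 30*N (r(N, R) = -6 + ((-5*2 + 5*(-4))*N + 5) = -6 + ((-10 - 20)*N + 5) = -6 + (-30*N + 5) = -6 + (5 - 30*N) = -1 - 30*N)
s(S) = -361 + S² (s(S) = S*S + (-1 - 30*12) = S² + (-1 - 360) = S² - 361 = -361 + S²)
1/((s(36) + 41578) + 54238) = 1/(((-361 + 36²) + 41578) + 54238) = 1/(((-361 + 1296) + 41578) + 54238) = 1/((935 + 41578) + 54238) = 1/(42513 + 54238) = 1/96751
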